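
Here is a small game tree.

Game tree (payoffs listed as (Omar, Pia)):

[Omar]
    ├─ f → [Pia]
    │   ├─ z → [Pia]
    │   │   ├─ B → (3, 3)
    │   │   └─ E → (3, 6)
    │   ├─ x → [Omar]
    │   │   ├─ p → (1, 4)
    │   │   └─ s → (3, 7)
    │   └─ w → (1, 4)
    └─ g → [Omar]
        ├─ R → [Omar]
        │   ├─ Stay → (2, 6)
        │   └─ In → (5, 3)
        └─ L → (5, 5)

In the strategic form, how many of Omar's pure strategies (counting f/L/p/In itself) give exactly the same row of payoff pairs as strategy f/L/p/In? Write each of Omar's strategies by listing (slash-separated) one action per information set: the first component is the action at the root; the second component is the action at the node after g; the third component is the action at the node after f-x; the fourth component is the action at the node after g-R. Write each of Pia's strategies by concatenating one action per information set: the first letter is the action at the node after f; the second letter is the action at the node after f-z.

4

Row for f/L/p/In (columns zB, zE, xB, xE, wB, wE): (3,3) (3,6) (1,4) (1,4) (1,4) (1,4).
Under f/L/p/In, Omar's choice at the node after g and at the node after g-R can never be reached regardless of what Pia does, so varying those choices leaves every outcome unchanged.
Holding the reachable choices fixed and varying the unreachable ones freely already gives 2 × 2 = 4 equivalent strategies.
No other strategy reproduces this row, so those 4 are the full class: f/R/p/Stay, f/R/p/In, f/L/p/Stay, f/L/p/In.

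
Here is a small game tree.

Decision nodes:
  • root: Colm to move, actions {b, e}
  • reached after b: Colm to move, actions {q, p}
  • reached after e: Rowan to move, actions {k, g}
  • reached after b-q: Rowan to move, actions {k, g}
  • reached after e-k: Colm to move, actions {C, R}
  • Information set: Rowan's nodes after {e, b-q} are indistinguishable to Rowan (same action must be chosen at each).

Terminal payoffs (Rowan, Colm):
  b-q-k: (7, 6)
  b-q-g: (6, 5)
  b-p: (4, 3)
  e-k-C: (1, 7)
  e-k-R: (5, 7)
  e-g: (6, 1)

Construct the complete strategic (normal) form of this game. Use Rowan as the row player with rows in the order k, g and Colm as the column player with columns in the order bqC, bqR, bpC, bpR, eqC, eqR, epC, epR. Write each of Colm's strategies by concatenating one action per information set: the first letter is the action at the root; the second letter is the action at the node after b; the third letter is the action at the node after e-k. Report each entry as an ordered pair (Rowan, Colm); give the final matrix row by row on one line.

k: (7,6) (7,6) (4,3) (4,3) (1,7) (5,7) (1,7) (5,7) | g: (6,5) (6,5) (4,3) (4,3) (6,1) (6,1) (6,1) (6,1)

Row k: bqC→(7,6), bqR→(7,6), bpC→(4,3), bpR→(4,3), eqC→(1,7), eqR→(5,7), epC→(1,7), epR→(5,7)
Row g: bqC→(6,5), bqR→(6,5), bpC→(4,3), bpR→(4,3), eqC→(6,1), eqR→(6,1), epC→(6,1), epR→(6,1)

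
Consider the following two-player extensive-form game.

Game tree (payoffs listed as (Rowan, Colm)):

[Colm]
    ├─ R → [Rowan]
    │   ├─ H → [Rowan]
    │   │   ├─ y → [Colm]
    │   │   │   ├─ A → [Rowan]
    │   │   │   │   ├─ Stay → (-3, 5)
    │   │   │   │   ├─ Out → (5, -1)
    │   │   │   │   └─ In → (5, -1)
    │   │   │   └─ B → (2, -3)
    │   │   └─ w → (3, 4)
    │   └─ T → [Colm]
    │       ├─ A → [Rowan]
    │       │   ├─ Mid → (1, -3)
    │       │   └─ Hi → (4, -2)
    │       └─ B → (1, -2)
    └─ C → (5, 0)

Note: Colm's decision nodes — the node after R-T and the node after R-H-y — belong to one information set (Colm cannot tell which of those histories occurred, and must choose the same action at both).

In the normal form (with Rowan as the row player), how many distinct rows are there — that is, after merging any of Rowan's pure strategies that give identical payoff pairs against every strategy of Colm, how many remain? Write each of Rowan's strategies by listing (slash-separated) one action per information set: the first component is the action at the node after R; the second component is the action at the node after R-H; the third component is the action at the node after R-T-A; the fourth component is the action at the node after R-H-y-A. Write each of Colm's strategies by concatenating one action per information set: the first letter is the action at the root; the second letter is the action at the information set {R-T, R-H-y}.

Rowan has 24 pure strategies: H/y/Mid/Stay, H/y/Mid/Out, H/y/Mid/In, H/y/Hi/Stay, H/y/Hi/Out, H/y/Hi/In, H/w/Mid/Stay, H/w/Mid/Out, H/w/Mid/In, H/w/Hi/Stay, H/w/Hi/Out, H/w/Hi/In, T/y/Mid/Stay, T/y/Mid/Out, T/y/Mid/In, T/y/Hi/Stay, T/y/Hi/Out, T/y/Hi/In, T/w/Mid/Stay, T/w/Mid/Out, T/w/Mid/In, T/w/Hi/Stay, T/w/Hi/Out, T/w/Hi/In. Columns: RA, RB, CA, CB.
{H/y/Mid/Stay, H/y/Hi/Stay} → row (-3,5) (2,-3) (5,0) (5,0)
{H/y/Mid/Out, H/y/Mid/In, H/y/Hi/Out, H/y/Hi/In} → row (5,-1) (2,-3) (5,0) (5,0)
{H/w/Mid/Stay, H/w/Mid/Out, H/w/Mid/In, H/w/Hi/Stay, H/w/Hi/Out, H/w/Hi/In} → row (3,4) (3,4) (5,0) (5,0)
{T/y/Mid/Stay, T/y/Mid/Out, T/y/Mid/In, T/w/Mid/Stay, T/w/Mid/Out, T/w/Mid/In} → row (1,-3) (1,-2) (5,0) (5,0)
{T/y/Hi/Stay, T/y/Hi/Out, T/y/Hi/In, T/w/Hi/Stay, T/w/Hi/Out, T/w/Hi/In} → row (4,-2) (1,-2) (5,0) (5,0)
That's 5 distinct rows out of 24 strategies.

5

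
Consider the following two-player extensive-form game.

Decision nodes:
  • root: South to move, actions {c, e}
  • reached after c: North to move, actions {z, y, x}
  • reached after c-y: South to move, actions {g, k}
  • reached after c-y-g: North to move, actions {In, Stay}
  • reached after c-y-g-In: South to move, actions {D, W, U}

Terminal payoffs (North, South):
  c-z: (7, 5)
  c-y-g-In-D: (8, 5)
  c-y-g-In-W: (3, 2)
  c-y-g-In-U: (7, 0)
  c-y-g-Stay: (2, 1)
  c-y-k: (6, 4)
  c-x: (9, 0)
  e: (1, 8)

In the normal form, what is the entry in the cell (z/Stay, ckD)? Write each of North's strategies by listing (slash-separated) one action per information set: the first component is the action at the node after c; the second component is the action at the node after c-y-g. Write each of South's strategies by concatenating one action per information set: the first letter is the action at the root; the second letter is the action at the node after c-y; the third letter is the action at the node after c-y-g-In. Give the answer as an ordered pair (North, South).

Trace the play path from the root:
  South plays c
  North plays z at [c]
→ terminal payoff (7, 5).
(North's choice at the node after c-y-g is never reached on this path, so it doesn't affect the outcome.)

(7, 5)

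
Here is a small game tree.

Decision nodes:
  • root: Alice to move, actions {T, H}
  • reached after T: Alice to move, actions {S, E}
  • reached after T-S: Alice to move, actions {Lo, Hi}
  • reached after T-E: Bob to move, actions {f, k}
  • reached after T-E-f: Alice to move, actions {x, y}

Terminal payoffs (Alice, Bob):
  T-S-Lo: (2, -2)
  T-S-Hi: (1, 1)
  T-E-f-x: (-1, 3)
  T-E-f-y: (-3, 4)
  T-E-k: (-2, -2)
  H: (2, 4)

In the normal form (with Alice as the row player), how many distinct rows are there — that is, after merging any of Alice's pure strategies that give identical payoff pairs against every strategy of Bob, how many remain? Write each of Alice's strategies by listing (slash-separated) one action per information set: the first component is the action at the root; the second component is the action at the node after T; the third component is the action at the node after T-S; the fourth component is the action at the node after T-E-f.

Alice has 16 pure strategies: T/S/Lo/x, T/S/Lo/y, T/S/Hi/x, T/S/Hi/y, T/E/Lo/x, T/E/Lo/y, T/E/Hi/x, T/E/Hi/y, H/S/Lo/x, H/S/Lo/y, H/S/Hi/x, H/S/Hi/y, H/E/Lo/x, H/E/Lo/y, H/E/Hi/x, H/E/Hi/y. Columns: f, k.
{T/S/Lo/x, T/S/Lo/y} → row (2,-2) (2,-2)
{T/S/Hi/x, T/S/Hi/y} → row (1,1) (1,1)
{T/E/Lo/x, T/E/Hi/x} → row (-1,3) (-2,-2)
{T/E/Lo/y, T/E/Hi/y} → row (-3,4) (-2,-2)
{H/S/Lo/x, H/S/Lo/y, H/S/Hi/x, H/S/Hi/y, H/E/Lo/x, H/E/Lo/y, H/E/Hi/x, H/E/Hi/y} → row (2,4) (2,4)
That's 5 distinct rows out of 16 strategies.

5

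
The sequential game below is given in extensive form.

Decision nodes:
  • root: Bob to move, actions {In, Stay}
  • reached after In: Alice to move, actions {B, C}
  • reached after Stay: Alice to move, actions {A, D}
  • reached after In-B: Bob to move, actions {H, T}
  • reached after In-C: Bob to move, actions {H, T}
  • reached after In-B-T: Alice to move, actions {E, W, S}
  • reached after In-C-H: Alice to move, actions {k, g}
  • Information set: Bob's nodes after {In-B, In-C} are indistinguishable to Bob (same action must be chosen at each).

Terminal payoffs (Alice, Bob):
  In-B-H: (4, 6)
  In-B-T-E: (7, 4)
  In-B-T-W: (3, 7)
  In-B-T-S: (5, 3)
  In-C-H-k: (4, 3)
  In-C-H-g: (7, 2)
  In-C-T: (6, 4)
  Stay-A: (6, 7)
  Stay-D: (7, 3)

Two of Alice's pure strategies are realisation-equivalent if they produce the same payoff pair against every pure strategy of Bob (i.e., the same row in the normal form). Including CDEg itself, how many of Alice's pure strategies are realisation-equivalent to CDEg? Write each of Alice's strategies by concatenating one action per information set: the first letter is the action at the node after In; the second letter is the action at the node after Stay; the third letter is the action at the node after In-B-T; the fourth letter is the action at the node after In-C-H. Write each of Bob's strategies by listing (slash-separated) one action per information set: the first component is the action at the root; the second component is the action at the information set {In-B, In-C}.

3

Row for CDEg (columns In/H, In/T, Stay/H, Stay/T): (7,2) (6,4) (7,3) (7,3).
Under CDEg, Alice's choice at the node after In-B-T can never be reached regardless of what Bob does, so varying those choices leaves every outcome unchanged.
Holding the reachable choices fixed and varying the unreachable one freely already gives 3 equivalent strategies.
No other strategy reproduces this row, so those 3 are the full class: CDEg, CDWg, CDSg.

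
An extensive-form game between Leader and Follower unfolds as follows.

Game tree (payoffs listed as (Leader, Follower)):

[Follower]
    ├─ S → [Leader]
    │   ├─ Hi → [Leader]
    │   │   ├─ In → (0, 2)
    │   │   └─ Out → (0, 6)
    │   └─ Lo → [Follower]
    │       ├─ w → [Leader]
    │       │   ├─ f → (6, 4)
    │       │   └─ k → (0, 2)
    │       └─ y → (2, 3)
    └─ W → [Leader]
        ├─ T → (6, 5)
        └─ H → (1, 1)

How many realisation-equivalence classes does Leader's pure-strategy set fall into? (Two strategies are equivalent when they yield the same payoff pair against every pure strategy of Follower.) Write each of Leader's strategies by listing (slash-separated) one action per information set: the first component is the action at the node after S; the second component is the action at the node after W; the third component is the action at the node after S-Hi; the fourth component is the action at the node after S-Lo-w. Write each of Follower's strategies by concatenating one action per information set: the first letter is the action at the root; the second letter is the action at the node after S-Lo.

8

Leader has 16 pure strategies: Hi/T/In/f, Hi/T/In/k, Hi/T/Out/f, Hi/T/Out/k, Hi/H/In/f, Hi/H/In/k, Hi/H/Out/f, Hi/H/Out/k, Lo/T/In/f, Lo/T/In/k, Lo/T/Out/f, Lo/T/Out/k, Lo/H/In/f, Lo/H/In/k, Lo/H/Out/f, Lo/H/Out/k. Columns: Sw, Sy, Ww, Wy.
{Hi/T/In/f, Hi/T/In/k} → row (0,2) (0,2) (6,5) (6,5)
{Hi/T/Out/f, Hi/T/Out/k} → row (0,6) (0,6) (6,5) (6,5)
{Hi/H/In/f, Hi/H/In/k} → row (0,2) (0,2) (1,1) (1,1)
{Hi/H/Out/f, Hi/H/Out/k} → row (0,6) (0,6) (1,1) (1,1)
{Lo/T/In/f, Lo/T/Out/f} → row (6,4) (2,3) (6,5) (6,5)
{Lo/T/In/k, Lo/T/Out/k} → row (0,2) (2,3) (6,5) (6,5)
{Lo/H/In/f, Lo/H/Out/f} → row (6,4) (2,3) (1,1) (1,1)
{Lo/H/In/k, Lo/H/Out/k} → row (0,2) (2,3) (1,1) (1,1)
That's 8 distinct rows out of 16 strategies.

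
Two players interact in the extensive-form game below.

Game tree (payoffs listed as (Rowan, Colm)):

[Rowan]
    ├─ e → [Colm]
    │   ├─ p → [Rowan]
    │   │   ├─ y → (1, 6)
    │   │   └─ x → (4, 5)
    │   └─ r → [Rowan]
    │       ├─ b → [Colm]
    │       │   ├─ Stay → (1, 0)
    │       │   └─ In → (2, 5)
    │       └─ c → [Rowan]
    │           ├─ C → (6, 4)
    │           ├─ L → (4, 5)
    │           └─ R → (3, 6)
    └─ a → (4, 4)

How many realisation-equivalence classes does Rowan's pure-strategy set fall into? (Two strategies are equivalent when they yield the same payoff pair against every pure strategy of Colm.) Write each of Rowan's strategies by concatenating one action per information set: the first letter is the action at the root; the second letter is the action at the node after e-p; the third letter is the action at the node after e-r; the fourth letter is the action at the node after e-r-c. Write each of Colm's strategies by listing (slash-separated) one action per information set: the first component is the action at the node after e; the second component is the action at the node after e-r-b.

Rowan has 24 pure strategies: eybC, eybL, eybR, eycC, eycL, eycR, exbC, exbL, exbR, excC, excL, excR, aybC, aybL, aybR, aycC, aycL, aycR, axbC, axbL, axbR, axcC, axcL, axcR. Columns: p/Stay, p/In, r/Stay, r/In.
{eybC, eybL, eybR} → row (1,6) (1,6) (1,0) (2,5)
{eycC} → row (1,6) (1,6) (6,4) (6,4)
{eycL} → row (1,6) (1,6) (4,5) (4,5)
{eycR} → row (1,6) (1,6) (3,6) (3,6)
{exbC, exbL, exbR} → row (4,5) (4,5) (1,0) (2,5)
{excC} → row (4,5) (4,5) (6,4) (6,4)
{excL} → row (4,5) (4,5) (4,5) (4,5)
{excR} → row (4,5) (4,5) (3,6) (3,6)
{aybC, aybL, aybR, aycC, aycL, aycR, axbC, axbL, axbR, axcC, axcL, axcR} → row (4,4) (4,4) (4,4) (4,4)
That's 9 distinct rows out of 24 strategies.

9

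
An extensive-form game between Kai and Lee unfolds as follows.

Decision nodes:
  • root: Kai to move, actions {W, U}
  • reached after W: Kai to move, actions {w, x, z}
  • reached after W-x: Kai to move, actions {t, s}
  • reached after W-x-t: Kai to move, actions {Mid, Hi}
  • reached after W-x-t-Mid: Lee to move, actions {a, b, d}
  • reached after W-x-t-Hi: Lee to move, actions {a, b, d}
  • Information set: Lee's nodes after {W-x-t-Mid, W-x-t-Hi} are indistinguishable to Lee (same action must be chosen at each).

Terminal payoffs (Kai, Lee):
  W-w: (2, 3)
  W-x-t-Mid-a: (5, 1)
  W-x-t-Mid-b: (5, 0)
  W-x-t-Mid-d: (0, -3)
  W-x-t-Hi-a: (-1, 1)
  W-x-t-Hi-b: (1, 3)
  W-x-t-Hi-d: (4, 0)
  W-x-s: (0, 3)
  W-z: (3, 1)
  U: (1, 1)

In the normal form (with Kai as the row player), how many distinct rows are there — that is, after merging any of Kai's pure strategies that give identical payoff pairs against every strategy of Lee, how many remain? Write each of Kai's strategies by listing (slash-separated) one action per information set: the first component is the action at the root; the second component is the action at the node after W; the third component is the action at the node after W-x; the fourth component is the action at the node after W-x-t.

Kai has 24 pure strategies: W/w/t/Mid, W/w/t/Hi, W/w/s/Mid, W/w/s/Hi, W/x/t/Mid, W/x/t/Hi, W/x/s/Mid, W/x/s/Hi, W/z/t/Mid, W/z/t/Hi, W/z/s/Mid, W/z/s/Hi, U/w/t/Mid, U/w/t/Hi, U/w/s/Mid, U/w/s/Hi, U/x/t/Mid, U/x/t/Hi, U/x/s/Mid, U/x/s/Hi, U/z/t/Mid, U/z/t/Hi, U/z/s/Mid, U/z/s/Hi. Columns: a, b, d.
{W/w/t/Mid, W/w/t/Hi, W/w/s/Mid, W/w/s/Hi} → row (2,3) (2,3) (2,3)
{W/x/t/Mid} → row (5,1) (5,0) (0,-3)
{W/x/t/Hi} → row (-1,1) (1,3) (4,0)
{W/x/s/Mid, W/x/s/Hi} → row (0,3) (0,3) (0,3)
{W/z/t/Mid, W/z/t/Hi, W/z/s/Mid, W/z/s/Hi} → row (3,1) (3,1) (3,1)
{U/w/t/Mid, U/w/t/Hi, U/w/s/Mid, U/w/s/Hi, U/x/t/Mid, U/x/t/Hi, U/x/s/Mid, U/x/s/Hi, U/z/t/Mid, U/z/t/Hi, U/z/s/Mid, U/z/s/Hi} → row (1,1) (1,1) (1,1)
That's 6 distinct rows out of 24 strategies.

6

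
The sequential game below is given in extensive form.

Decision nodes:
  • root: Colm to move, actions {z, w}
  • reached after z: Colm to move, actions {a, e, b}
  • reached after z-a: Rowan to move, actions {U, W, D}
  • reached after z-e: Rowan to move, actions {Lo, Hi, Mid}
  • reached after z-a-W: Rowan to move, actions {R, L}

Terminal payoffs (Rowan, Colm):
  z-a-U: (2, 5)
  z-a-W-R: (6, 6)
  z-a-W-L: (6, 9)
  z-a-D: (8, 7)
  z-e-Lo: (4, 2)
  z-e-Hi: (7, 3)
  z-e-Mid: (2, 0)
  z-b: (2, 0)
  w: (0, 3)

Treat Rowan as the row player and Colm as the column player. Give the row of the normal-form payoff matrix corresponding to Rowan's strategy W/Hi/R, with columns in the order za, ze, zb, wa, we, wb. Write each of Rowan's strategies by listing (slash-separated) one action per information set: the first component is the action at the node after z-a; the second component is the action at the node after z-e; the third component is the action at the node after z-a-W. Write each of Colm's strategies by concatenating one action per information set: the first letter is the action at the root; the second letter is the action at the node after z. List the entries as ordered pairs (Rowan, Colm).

vs za: Colm plays z → Colm plays a at [z] → Rowan plays W at [z-a] → Rowan plays R at [z-a-W] → (6, 6)
vs ze: Colm plays z → Colm plays e at [z] → Rowan plays Hi at [z-e] → (7, 3)
vs zb: Colm plays z → Colm plays b at [z] → (2, 0)
vs wa: Colm plays w → (0, 3)
vs we: Colm plays w → (0, 3)
vs wb: Colm plays w → (0, 3)

(6,6) (7,3) (2,0) (0,3) (0,3) (0,3)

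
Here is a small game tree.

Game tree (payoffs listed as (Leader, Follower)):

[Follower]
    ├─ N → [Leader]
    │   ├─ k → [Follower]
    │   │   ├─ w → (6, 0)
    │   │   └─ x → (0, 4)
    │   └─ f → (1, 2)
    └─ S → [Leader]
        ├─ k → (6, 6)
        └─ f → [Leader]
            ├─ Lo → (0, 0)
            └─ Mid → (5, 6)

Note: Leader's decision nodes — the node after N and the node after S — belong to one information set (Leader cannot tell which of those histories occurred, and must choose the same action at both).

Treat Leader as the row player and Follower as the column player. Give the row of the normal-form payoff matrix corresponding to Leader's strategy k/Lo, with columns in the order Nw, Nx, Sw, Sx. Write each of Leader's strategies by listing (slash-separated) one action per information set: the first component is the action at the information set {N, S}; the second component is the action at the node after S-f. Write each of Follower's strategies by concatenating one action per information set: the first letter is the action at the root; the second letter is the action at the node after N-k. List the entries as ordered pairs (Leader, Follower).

(6,0) (0,4) (6,6) (6,6)

vs Nw: Follower plays N → Leader plays k at [N] → Follower plays w at [N-k] → (6, 0)
vs Nx: Follower plays N → Leader plays k at [N] → Follower plays x at [N-k] → (0, 4)
vs Sw: Follower plays S → Leader plays k at [S] → (6, 6)
vs Sx: Follower plays S → Leader plays k at [S] → (6, 6)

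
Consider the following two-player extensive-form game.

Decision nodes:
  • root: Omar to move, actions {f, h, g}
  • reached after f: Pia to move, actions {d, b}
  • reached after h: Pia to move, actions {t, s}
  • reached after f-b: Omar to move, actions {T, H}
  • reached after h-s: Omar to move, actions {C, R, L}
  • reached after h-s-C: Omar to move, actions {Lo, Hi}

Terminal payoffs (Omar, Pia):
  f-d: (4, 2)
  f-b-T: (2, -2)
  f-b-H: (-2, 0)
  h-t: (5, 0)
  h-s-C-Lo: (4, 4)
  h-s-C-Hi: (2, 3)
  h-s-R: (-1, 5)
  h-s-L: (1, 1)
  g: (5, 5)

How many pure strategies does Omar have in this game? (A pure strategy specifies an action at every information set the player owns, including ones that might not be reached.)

36

Omar owns the root with actions {f, h, g} — three choices.
Omar owns the node after f-b with actions {T, H} — two choices.
Omar owns the node after h-s with actions {C, R, L} — three choices.
Omar owns the node after h-s-C with actions {Lo, Hi} — two choices.
A pure strategy fixes one action at each information set independently, so the count is the product 3 × 2 × 3 × 2 = 36.
(For reference, Pia has 4 pure strategies, giving a 36×4 normal-form matrix.)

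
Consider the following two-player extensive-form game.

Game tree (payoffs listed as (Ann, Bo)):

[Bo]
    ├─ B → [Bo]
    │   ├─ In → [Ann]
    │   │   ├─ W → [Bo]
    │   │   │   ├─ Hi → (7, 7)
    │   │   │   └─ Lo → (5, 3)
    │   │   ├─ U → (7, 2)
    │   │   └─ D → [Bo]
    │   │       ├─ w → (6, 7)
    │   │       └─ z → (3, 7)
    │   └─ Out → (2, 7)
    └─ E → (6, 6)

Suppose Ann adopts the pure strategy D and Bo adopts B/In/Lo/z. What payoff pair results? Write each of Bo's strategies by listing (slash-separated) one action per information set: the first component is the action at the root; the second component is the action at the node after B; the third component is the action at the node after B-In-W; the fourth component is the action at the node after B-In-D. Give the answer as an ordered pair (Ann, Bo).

Trace the play path from the root:
  Bo plays B
  Bo plays In at [B]
  Ann plays D at [B-In]
  Bo plays z at [B-In-D]
→ terminal payoff (3, 7).
(Bo's choice at the node after B-In-W is never reached on this path, so it doesn't affect the outcome.)

(3, 7)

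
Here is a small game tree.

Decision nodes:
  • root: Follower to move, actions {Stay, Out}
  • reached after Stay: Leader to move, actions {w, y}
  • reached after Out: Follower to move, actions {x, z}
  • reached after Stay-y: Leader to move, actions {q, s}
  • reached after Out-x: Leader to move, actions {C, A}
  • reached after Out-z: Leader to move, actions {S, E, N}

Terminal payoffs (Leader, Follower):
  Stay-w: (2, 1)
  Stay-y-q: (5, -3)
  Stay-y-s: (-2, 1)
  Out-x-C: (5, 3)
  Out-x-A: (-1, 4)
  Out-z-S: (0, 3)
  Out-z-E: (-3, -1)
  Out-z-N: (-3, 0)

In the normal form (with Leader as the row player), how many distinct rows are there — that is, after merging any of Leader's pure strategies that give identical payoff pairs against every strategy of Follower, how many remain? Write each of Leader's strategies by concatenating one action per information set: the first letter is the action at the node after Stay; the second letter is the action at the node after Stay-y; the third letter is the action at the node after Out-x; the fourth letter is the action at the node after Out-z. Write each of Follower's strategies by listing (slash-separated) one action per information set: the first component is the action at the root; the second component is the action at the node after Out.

Leader has 24 pure strategies: wqCS, wqCE, wqCN, wqAS, wqAE, wqAN, wsCS, wsCE, wsCN, wsAS, wsAE, wsAN, yqCS, yqCE, yqCN, yqAS, yqAE, yqAN, ysCS, ysCE, ysCN, ysAS, ysAE, ysAN. Columns: Stay/x, Stay/z, Out/x, Out/z.
{wqCS, wsCS} → row (2,1) (2,1) (5,3) (0,3)
{wqCE, wsCE} → row (2,1) (2,1) (5,3) (-3,-1)
{wqCN, wsCN} → row (2,1) (2,1) (5,3) (-3,0)
{wqAS, wsAS} → row (2,1) (2,1) (-1,4) (0,3)
{wqAE, wsAE} → row (2,1) (2,1) (-1,4) (-3,-1)
{wqAN, wsAN} → row (2,1) (2,1) (-1,4) (-3,0)
{yqCS} → row (5,-3) (5,-3) (5,3) (0,3)
{yqCE} → row (5,-3) (5,-3) (5,3) (-3,-1)
{yqCN} → row (5,-3) (5,-3) (5,3) (-3,0)
{yqAS} → row (5,-3) (5,-3) (-1,4) (0,3)
{yqAE} → row (5,-3) (5,-3) (-1,4) (-3,-1)
{yqAN} → row (5,-3) (5,-3) (-1,4) (-3,0)
{ysCS} → row (-2,1) (-2,1) (5,3) (0,3)
{ysCE} → row (-2,1) (-2,1) (5,3) (-3,-1)
{ysCN} → row (-2,1) (-2,1) (5,3) (-3,0)
{ysAS} → row (-2,1) (-2,1) (-1,4) (0,3)
{ysAE} → row (-2,1) (-2,1) (-1,4) (-3,-1)
{ysAN} → row (-2,1) (-2,1) (-1,4) (-3,0)
That's 18 distinct rows out of 24 strategies.

18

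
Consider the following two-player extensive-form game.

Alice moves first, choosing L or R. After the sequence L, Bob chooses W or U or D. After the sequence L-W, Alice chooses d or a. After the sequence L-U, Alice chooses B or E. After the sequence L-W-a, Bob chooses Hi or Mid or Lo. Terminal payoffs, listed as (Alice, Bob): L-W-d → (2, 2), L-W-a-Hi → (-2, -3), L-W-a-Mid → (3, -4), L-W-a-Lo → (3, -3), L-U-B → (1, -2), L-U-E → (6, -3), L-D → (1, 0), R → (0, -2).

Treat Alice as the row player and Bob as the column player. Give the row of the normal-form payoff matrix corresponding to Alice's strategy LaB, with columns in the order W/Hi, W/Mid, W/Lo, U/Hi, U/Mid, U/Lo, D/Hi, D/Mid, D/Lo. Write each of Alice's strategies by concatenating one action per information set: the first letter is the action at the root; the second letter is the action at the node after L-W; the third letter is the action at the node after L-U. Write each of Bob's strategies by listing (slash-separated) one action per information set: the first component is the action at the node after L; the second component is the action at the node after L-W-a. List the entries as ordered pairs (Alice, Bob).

vs W/Hi: Alice plays L → Bob plays W at [L] → Alice plays a at [L-W] → Bob plays Hi at [L-W-a] → (-2, -3)
vs W/Mid: Alice plays L → Bob plays W at [L] → Alice plays a at [L-W] → Bob plays Mid at [L-W-a] → (3, -4)
vs W/Lo: Alice plays L → Bob plays W at [L] → Alice plays a at [L-W] → Bob plays Lo at [L-W-a] → (3, -3)
vs U/Hi: Alice plays L → Bob plays U at [L] → Alice plays B at [L-U] → (1, -2)
vs U/Mid: Alice plays L → Bob plays U at [L] → Alice plays B at [L-U] → (1, -2)
vs U/Lo: Alice plays L → Bob plays U at [L] → Alice plays B at [L-U] → (1, -2)
vs D/Hi: Alice plays L → Bob plays D at [L] → (1, 0)
vs D/Mid: Alice plays L → Bob plays D at [L] → (1, 0)
vs D/Lo: Alice plays L → Bob plays D at [L] → (1, 0)

(-2,-3) (3,-4) (3,-3) (1,-2) (1,-2) (1,-2) (1,0) (1,0) (1,0)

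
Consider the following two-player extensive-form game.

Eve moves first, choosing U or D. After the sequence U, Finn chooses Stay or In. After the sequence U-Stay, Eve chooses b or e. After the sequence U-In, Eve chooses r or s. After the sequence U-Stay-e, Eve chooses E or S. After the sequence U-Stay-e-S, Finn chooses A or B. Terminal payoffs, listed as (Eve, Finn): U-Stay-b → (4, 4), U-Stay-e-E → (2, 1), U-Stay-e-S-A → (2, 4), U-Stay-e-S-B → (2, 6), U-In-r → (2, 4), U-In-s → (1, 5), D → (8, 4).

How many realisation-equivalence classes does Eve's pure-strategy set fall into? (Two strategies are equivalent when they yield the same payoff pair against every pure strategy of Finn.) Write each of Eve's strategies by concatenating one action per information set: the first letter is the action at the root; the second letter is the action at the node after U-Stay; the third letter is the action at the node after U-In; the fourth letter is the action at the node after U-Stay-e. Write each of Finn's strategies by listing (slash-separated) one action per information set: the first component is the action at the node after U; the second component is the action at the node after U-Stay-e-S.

7

Eve has 16 pure strategies: UbrE, UbrS, UbsE, UbsS, UerE, UerS, UesE, UesS, DbrE, DbrS, DbsE, DbsS, DerE, DerS, DesE, DesS. Columns: Stay/A, Stay/B, In/A, In/B.
{UbrE, UbrS} → row (4,4) (4,4) (2,4) (2,4)
{UbsE, UbsS} → row (4,4) (4,4) (1,5) (1,5)
{UerE} → row (2,1) (2,1) (2,4) (2,4)
{UerS} → row (2,4) (2,6) (2,4) (2,4)
{UesE} → row (2,1) (2,1) (1,5) (1,5)
{UesS} → row (2,4) (2,6) (1,5) (1,5)
{DbrE, DbrS, DbsE, DbsS, DerE, DerS, DesE, DesS} → row (8,4) (8,4) (8,4) (8,4)
That's 7 distinct rows out of 16 strategies.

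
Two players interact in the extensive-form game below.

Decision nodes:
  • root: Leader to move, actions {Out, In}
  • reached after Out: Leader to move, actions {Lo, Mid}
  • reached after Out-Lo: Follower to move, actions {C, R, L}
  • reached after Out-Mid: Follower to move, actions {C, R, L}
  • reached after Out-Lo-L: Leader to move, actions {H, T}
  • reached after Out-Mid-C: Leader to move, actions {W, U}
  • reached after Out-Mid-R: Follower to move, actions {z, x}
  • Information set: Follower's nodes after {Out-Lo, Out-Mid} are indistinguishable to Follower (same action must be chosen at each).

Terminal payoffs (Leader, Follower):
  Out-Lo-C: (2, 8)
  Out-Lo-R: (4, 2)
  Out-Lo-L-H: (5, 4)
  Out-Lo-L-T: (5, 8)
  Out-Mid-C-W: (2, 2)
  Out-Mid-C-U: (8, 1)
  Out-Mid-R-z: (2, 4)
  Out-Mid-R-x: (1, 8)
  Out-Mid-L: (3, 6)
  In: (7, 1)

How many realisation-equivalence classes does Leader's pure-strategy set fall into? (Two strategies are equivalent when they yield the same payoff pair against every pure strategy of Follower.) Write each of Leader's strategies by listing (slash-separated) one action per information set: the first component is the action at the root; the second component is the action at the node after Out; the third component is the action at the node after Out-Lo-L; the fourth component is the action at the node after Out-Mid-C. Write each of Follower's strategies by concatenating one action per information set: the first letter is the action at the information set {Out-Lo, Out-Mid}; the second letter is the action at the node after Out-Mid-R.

Leader has 16 pure strategies: Out/Lo/H/W, Out/Lo/H/U, Out/Lo/T/W, Out/Lo/T/U, Out/Mid/H/W, Out/Mid/H/U, Out/Mid/T/W, Out/Mid/T/U, In/Lo/H/W, In/Lo/H/U, In/Lo/T/W, In/Lo/T/U, In/Mid/H/W, In/Mid/H/U, In/Mid/T/W, In/Mid/T/U. Columns: Cz, Cx, Rz, Rx, Lz, Lx.
{Out/Lo/H/W, Out/Lo/H/U} → row (2,8) (2,8) (4,2) (4,2) (5,4) (5,4)
{Out/Lo/T/W, Out/Lo/T/U} → row (2,8) (2,8) (4,2) (4,2) (5,8) (5,8)
{Out/Mid/H/W, Out/Mid/T/W} → row (2,2) (2,2) (2,4) (1,8) (3,6) (3,6)
{Out/Mid/H/U, Out/Mid/T/U} → row (8,1) (8,1) (2,4) (1,8) (3,6) (3,6)
{In/Lo/H/W, In/Lo/H/U, In/Lo/T/W, In/Lo/T/U, In/Mid/H/W, In/Mid/H/U, In/Mid/T/W, In/Mid/T/U} → row (7,1) (7,1) (7,1) (7,1) (7,1) (7,1)
That's 5 distinct rows out of 16 strategies.

5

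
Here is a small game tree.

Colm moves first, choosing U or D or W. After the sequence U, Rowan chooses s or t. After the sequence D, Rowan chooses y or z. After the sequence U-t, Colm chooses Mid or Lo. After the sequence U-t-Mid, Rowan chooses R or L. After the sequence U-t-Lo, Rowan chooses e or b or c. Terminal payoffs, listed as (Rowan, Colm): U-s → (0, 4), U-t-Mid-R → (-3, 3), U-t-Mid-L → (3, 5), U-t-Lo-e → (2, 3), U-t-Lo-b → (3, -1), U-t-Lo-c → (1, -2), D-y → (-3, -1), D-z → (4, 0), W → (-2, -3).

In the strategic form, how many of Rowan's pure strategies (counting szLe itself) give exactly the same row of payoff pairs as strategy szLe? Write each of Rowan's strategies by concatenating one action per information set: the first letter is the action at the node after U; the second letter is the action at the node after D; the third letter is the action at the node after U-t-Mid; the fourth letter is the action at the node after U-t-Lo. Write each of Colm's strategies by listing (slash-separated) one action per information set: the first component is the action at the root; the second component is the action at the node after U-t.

6

Row for szLe (columns U/Mid, U/Lo, D/Mid, D/Lo, W/Mid, W/Lo): (0,4) (0,4) (4,0) (4,0) (-2,-3) (-2,-3).
Under szLe, Rowan's choice at the node after U-t-Mid and at the node after U-t-Lo can never be reached regardless of what Colm does, so varying those choices leaves every outcome unchanged.
Holding the reachable choices fixed and varying the unreachable ones freely already gives 2 × 3 = 6 equivalent strategies.
No other strategy reproduces this row, so those 6 are the full class: szRe, szRb, szRc, szLe, szLb, szLc.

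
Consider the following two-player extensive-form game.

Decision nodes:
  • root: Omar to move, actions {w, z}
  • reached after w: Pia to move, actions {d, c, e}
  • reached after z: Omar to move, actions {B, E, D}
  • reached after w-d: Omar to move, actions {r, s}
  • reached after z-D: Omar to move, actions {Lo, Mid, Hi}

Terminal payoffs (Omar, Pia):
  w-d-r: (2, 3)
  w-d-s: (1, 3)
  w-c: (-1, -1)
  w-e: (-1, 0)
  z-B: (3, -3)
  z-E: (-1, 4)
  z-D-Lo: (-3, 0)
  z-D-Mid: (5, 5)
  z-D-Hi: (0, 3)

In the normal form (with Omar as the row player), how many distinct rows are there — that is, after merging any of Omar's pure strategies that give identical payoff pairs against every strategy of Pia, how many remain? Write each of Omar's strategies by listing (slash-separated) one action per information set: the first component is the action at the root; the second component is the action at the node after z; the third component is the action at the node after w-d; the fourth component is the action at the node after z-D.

7

Omar has 36 pure strategies: w/B/r/Lo, w/B/r/Mid, w/B/r/Hi, w/B/s/Lo, w/B/s/Mid, w/B/s/Hi, w/E/r/Lo, w/E/r/Mid, w/E/r/Hi, w/E/s/Lo, w/E/s/Mid, w/E/s/Hi, w/D/r/Lo, w/D/r/Mid, w/D/r/Hi, w/D/s/Lo, w/D/s/Mid, w/D/s/Hi, z/B/r/Lo, z/B/r/Mid, z/B/r/Hi, z/B/s/Lo, z/B/s/Mid, z/B/s/Hi, z/E/r/Lo, z/E/r/Mid, z/E/r/Hi, z/E/s/Lo, z/E/s/Mid, z/E/s/Hi, z/D/r/Lo, z/D/r/Mid, z/D/r/Hi, z/D/s/Lo, z/D/s/Mid, z/D/s/Hi. Columns: d, c, e.
{w/B/r/Lo, w/B/r/Mid, w/B/r/Hi, w/E/r/Lo, w/E/r/Mid, w/E/r/Hi, w/D/r/Lo, w/D/r/Mid, w/D/r/Hi} → row (2,3) (-1,-1) (-1,0)
{w/B/s/Lo, w/B/s/Mid, w/B/s/Hi, w/E/s/Lo, w/E/s/Mid, w/E/s/Hi, w/D/s/Lo, w/D/s/Mid, w/D/s/Hi} → row (1,3) (-1,-1) (-1,0)
{z/B/r/Lo, z/B/r/Mid, z/B/r/Hi, z/B/s/Lo, z/B/s/Mid, z/B/s/Hi} → row (3,-3) (3,-3) (3,-3)
{z/E/r/Lo, z/E/r/Mid, z/E/r/Hi, z/E/s/Lo, z/E/s/Mid, z/E/s/Hi} → row (-1,4) (-1,4) (-1,4)
{z/D/r/Lo, z/D/s/Lo} → row (-3,0) (-3,0) (-3,0)
{z/D/r/Mid, z/D/s/Mid} → row (5,5) (5,5) (5,5)
{z/D/r/Hi, z/D/s/Hi} → row (0,3) (0,3) (0,3)
That's 7 distinct rows out of 36 strategies.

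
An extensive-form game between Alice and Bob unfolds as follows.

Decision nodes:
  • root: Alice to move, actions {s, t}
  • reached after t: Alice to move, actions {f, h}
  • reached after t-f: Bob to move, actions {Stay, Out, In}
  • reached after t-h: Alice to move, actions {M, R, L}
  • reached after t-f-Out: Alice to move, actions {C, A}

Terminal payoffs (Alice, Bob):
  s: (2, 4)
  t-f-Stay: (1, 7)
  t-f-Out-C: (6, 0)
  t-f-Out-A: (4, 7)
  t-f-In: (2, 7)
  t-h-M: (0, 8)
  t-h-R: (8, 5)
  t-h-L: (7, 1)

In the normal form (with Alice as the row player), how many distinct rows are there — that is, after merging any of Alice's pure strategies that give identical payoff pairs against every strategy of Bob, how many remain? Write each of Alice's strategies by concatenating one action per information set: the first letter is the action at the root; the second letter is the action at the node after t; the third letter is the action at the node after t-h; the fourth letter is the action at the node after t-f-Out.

6

Alice has 24 pure strategies: sfMC, sfMA, sfRC, sfRA, sfLC, sfLA, shMC, shMA, shRC, shRA, shLC, shLA, tfMC, tfMA, tfRC, tfRA, tfLC, tfLA, thMC, thMA, thRC, thRA, thLC, thLA. Columns: Stay, Out, In.
{sfMC, sfMA, sfRC, sfRA, sfLC, sfLA, shMC, shMA, shRC, shRA, shLC, shLA} → row (2,4) (2,4) (2,4)
{tfMC, tfRC, tfLC} → row (1,7) (6,0) (2,7)
{tfMA, tfRA, tfLA} → row (1,7) (4,7) (2,7)
{thMC, thMA} → row (0,8) (0,8) (0,8)
{thRC, thRA} → row (8,5) (8,5) (8,5)
{thLC, thLA} → row (7,1) (7,1) (7,1)
That's 6 distinct rows out of 24 strategies.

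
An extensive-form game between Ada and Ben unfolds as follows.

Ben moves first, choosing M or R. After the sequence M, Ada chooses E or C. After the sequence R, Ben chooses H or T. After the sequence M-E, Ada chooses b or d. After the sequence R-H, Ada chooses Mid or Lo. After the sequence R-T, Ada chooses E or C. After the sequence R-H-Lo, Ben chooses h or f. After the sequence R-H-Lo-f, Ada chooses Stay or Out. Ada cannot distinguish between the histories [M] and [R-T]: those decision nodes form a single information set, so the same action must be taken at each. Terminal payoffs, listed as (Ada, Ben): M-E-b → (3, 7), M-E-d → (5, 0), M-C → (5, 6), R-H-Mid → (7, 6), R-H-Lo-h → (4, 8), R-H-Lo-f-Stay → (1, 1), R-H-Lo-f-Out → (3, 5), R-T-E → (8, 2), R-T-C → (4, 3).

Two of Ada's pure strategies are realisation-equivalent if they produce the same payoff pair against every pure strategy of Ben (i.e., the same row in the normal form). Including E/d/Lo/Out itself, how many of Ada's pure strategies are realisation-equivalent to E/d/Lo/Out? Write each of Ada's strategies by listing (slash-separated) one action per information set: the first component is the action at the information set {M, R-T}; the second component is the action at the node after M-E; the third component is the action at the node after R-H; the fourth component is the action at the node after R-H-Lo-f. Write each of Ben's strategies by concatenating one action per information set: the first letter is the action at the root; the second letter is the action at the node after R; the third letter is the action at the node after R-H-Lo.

Row for E/d/Lo/Out (columns MHh, MHf, MTh, MTf, RHh, RHf, RTh, RTf): (5,0) (5,0) (5,0) (5,0) (4,8) (3,5) (8,2) (8,2).
Every one of Ada's information sets is on the play path for some reply by Ben when Ada follows E/d/Lo/Out.
Changing the action at any of them therefore changes at least one column, so only E/d/Lo/Out itself gives this row.

1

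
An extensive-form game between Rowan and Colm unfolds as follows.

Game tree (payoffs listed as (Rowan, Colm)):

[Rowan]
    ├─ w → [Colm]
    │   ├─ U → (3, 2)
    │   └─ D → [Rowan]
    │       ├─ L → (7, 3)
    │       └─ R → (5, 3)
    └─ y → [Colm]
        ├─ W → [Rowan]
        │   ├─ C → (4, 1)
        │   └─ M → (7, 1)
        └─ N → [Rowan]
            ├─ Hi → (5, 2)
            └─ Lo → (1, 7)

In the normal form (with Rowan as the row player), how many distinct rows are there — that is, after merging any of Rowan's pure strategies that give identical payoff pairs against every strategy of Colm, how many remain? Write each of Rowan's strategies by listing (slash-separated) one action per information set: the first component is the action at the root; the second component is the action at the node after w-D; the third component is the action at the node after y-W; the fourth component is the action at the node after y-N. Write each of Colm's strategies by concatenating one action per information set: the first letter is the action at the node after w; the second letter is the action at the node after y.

Rowan has 16 pure strategies: w/L/C/Hi, w/L/C/Lo, w/L/M/Hi, w/L/M/Lo, w/R/C/Hi, w/R/C/Lo, w/R/M/Hi, w/R/M/Lo, y/L/C/Hi, y/L/C/Lo, y/L/M/Hi, y/L/M/Lo, y/R/C/Hi, y/R/C/Lo, y/R/M/Hi, y/R/M/Lo. Columns: UW, UN, DW, DN.
{w/L/C/Hi, w/L/C/Lo, w/L/M/Hi, w/L/M/Lo} → row (3,2) (3,2) (7,3) (7,3)
{w/R/C/Hi, w/R/C/Lo, w/R/M/Hi, w/R/M/Lo} → row (3,2) (3,2) (5,3) (5,3)
{y/L/C/Hi, y/R/C/Hi} → row (4,1) (5,2) (4,1) (5,2)
{y/L/C/Lo, y/R/C/Lo} → row (4,1) (1,7) (4,1) (1,7)
{y/L/M/Hi, y/R/M/Hi} → row (7,1) (5,2) (7,1) (5,2)
{y/L/M/Lo, y/R/M/Lo} → row (7,1) (1,7) (7,1) (1,7)
That's 6 distinct rows out of 16 strategies.

6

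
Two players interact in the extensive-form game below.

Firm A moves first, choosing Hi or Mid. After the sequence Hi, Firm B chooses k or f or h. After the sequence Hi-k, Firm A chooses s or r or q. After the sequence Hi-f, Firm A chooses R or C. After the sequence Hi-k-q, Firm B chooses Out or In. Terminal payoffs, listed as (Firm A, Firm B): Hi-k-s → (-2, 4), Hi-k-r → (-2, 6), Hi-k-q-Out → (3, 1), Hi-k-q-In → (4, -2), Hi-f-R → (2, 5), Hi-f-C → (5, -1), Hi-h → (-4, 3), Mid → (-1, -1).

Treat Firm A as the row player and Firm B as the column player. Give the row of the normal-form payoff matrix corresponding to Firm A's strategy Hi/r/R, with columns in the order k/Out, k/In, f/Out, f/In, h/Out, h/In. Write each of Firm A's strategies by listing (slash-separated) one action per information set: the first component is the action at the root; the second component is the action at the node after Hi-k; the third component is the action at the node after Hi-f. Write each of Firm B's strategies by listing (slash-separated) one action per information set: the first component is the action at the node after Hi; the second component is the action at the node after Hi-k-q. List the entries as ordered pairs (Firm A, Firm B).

vs k/Out: Firm A plays Hi → Firm B plays k at [Hi] → Firm A plays r at [Hi-k] → (-2, 6)
vs k/In: Firm A plays Hi → Firm B plays k at [Hi] → Firm A plays r at [Hi-k] → (-2, 6)
vs f/Out: Firm A plays Hi → Firm B plays f at [Hi] → Firm A plays R at [Hi-f] → (2, 5)
vs f/In: Firm A plays Hi → Firm B plays f at [Hi] → Firm A plays R at [Hi-f] → (2, 5)
vs h/Out: Firm A plays Hi → Firm B plays h at [Hi] → (-4, 3)
vs h/In: Firm A plays Hi → Firm B plays h at [Hi] → (-4, 3)

(-2,6) (-2,6) (2,5) (2,5) (-4,3) (-4,3)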